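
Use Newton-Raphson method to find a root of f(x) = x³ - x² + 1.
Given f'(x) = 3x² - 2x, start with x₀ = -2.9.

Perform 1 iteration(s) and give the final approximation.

f(x) = x³ - x² + 1
f'(x) = 3x² - 2x
x₀ = -2.9

Newton-Raphson formula: x_{n+1} = x_n - f(x_n)/f'(x_n)

Iteration 1:
  f(-2.900000) = -31.799000
  f'(-2.900000) = 31.030000
  x_1 = -2.900000 - (-31.799000)/31.030000 = -1.875218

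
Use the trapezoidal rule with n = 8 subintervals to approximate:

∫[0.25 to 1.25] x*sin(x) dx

f(x) = x*sin(x)
a = 0.25, b = 1.25, n = 8
h = (b - a)/n = 0.125000

Trapezoidal rule: (h/2)[f(x₀) + 2f(x₁) + 2f(x₂) + ... + f(xₙ)]

x_0 = 0.2500, f(x_0) = 0.061851, coefficient = 1
x_1 = 0.3750, f(x_1) = 0.137352, coefficient = 2
x_2 = 0.5000, f(x_2) = 0.239713, coefficient = 2
x_3 = 0.6250, f(x_3) = 0.365686, coefficient = 2
x_4 = 0.7500, f(x_4) = 0.511229, coefficient = 2
x_5 = 0.8750, f(x_5) = 0.671601, coefficient = 2
x_6 = 1.0000, f(x_6) = 0.841471, coefficient = 2
x_7 = 1.1250, f(x_7) = 1.015051, coefficient = 2
x_8 = 1.2500, f(x_8) = 1.186231, coefficient = 1

I ≈ (0.125000/2) × 8.812287 = 0.550768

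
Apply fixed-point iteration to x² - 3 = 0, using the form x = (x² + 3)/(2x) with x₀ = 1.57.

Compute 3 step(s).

Equation: x² - 3 = 0
Fixed-point form: x = (x² + 3)/(2x)
x₀ = 1.57

x_1 = g(1.570000) = 1.740414
x_2 = g(1.740414) = 1.732071
x_3 = g(1.732071) = 1.732051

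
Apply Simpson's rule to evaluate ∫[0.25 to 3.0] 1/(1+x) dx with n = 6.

f(x) = 1/(1+x)
a = 0.25, b = 3.0, n = 6
h = (b - a)/n = 0.458333

Simpson's rule: (h/3)[f(x₀) + 4f(x₁) + 2f(x₂) + ... + f(xₙ)]

x_0 = 0.2500, f(x_0) = 0.800000, coefficient = 1
x_1 = 0.7083, f(x_1) = 0.585366, coefficient = 4
x_2 = 1.1667, f(x_2) = 0.461538, coefficient = 2
x_3 = 1.6250, f(x_3) = 0.380952, coefficient = 4
x_4 = 2.0833, f(x_4) = 0.324324, coefficient = 2
x_5 = 2.5417, f(x_5) = 0.282353, coefficient = 4
x_6 = 3.0000, f(x_6) = 0.250000, coefficient = 1

I ≈ (0.458333/3) × 7.616410 = 1.163618
Exact value: 1.163151
Error: 0.000467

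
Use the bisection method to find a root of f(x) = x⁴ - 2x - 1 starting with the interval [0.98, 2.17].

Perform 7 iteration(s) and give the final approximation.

f(x) = x⁴ - 2x - 1
Initial interval: [0.98, 2.17]

Iteration 1:
  c_1 = (0.980000 + 2.170000)/2 = 1.575000
  f(c_1) = f(1.575000) = 2.003500
  f(a) × f(c) < 0, new interval: [0.980000, 1.575000]
Iteration 2:
  c_2 = (0.980000 + 1.575000)/2 = 1.277500
  f(c_2) = f(1.277500) = -0.891556
  f(a) × f(c) ≥ 0, new interval: [1.277500, 1.575000]
Iteration 3:
  c_3 = (1.277500 + 1.575000)/2 = 1.426250
  f(c_3) = f(1.426250) = 0.285425
  f(a) × f(c) < 0, new interval: [1.277500, 1.426250]
Iteration 4:
  c_4 = (1.277500 + 1.426250)/2 = 1.351875
  f(c_4) = f(1.351875) = -0.363752
  f(a) × f(c) ≥ 0, new interval: [1.351875, 1.426250]
Iteration 5:
  c_5 = (1.351875 + 1.426250)/2 = 1.389063
  f(c_5) = f(1.389063) = -0.055175
  f(a) × f(c) ≥ 0, new interval: [1.389063, 1.426250]
Iteration 6:
  c_6 = (1.389063 + 1.426250)/2 = 1.407656
  f(c_6) = f(1.407656) = 0.111014
  f(a) × f(c) < 0, new interval: [1.389063, 1.407656]
Iteration 7:
  c_7 = (1.389063 + 1.407656)/2 = 1.398359
  f(c_7) = f(1.398359) = 0.026905
  f(a) × f(c) < 0, new interval: [1.389063, 1.398359]

After 7 iteration(s), the approximation is c_7 = 1.398359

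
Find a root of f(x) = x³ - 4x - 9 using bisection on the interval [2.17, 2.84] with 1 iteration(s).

f(x) = x³ - 4x - 9
Initial interval: [2.17, 2.84]

Iteration 1:
  c_1 = (2.170000 + 2.840000)/2 = 2.505000
  f(c_1) = f(2.505000) = -3.301062
  f(a) × f(c) ≥ 0, new interval: [2.505000, 2.840000]

After 1 iteration(s), the approximation is c_1 = 2.505000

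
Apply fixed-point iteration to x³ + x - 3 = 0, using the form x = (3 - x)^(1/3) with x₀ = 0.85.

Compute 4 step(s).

Equation: x³ + x - 3 = 0
Fixed-point form: x = (3 - x)^(1/3)
x₀ = 0.85

x_1 = g(0.850000) = 1.290663
x_2 = g(1.290663) = 1.195664
x_3 = g(1.195664) = 1.217416
x_4 = g(1.217416) = 1.212504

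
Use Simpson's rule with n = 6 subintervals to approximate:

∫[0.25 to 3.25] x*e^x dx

f(x) = x*e^x
a = 0.25, b = 3.25, n = 6
h = (b - a)/n = 0.500000

Simpson's rule: (h/3)[f(x₀) + 4f(x₁) + 2f(x₂) + ... + f(xₙ)]

x_0 = 0.2500, f(x_0) = 0.321006, coefficient = 1
x_1 = 0.7500, f(x_1) = 1.587750, coefficient = 4
x_2 = 1.2500, f(x_2) = 4.362929, coefficient = 2
x_3 = 1.7500, f(x_3) = 10.070555, coefficient = 4
x_4 = 2.2500, f(x_4) = 21.347406, coefficient = 2
x_5 = 2.7500, f(x_5) = 43.017238, coefficient = 4
x_6 = 3.2500, f(x_6) = 83.818605, coefficient = 1

I ≈ (0.500000/3) × 354.262449 = 59.043742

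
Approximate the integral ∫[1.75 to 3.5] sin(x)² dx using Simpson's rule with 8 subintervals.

f(x) = sin(x)²
a = 1.75, b = 3.5, n = 8
h = (b - a)/n = 0.218750

Simpson's rule: (h/3)[f(x₀) + 4f(x₁) + 2f(x₂) + ... + f(xₙ)]

x_0 = 1.7500, f(x_0) = 0.968228, coefficient = 1
x_1 = 1.9688, f(x_1) = 0.849818, coefficient = 4
x_2 = 2.1875, f(x_2) = 0.665512, coefficient = 2
x_3 = 2.4062, f(x_3) = 0.450028, coefficient = 4
x_4 = 2.6250, f(x_4) = 0.243957, coefficient = 2
x_5 = 2.8438, f(x_5) = 0.086118, coefficient = 4
x_6 = 3.0625, f(x_6) = 0.006243, coefficient = 2
x_7 = 3.2812, f(x_7) = 0.019378, coefficient = 4
x_8 = 3.5000, f(x_8) = 0.123049, coefficient = 1

I ≈ (0.218750/3) × 8.544070 = 0.623005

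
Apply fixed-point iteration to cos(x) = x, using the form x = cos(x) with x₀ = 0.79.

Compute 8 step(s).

Equation: cos(x) = x
Fixed-point form: x = cos(x)
x₀ = 0.79

x_1 = g(0.790000) = 0.703845
x_2 = g(0.703845) = 0.762359
x_3 = g(0.762359) = 0.723209
x_4 = g(0.723209) = 0.749686
x_5 = g(0.749686) = 0.731903
x_6 = g(0.731903) = 0.743904
x_7 = g(0.743904) = 0.735830
x_8 = g(0.735830) = 0.741274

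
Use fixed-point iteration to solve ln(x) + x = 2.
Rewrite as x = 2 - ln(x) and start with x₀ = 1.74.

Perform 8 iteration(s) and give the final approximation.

Equation: ln(x) + x = 2
Fixed-point form: x = 2 - ln(x)
x₀ = 1.74

x_1 = g(1.740000) = 1.446115
x_2 = g(1.446115) = 1.631119
x_3 = g(1.631119) = 1.510733
x_4 = g(1.510733) = 1.587405
x_5 = g(1.587405) = 1.537900
x_6 = g(1.537900) = 1.569582
x_7 = g(1.569582) = 1.549190
x_8 = g(1.549190) = 1.562268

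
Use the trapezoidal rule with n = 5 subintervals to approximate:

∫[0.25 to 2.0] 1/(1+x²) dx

f(x) = 1/(1+x²)
a = 0.25, b = 2.0, n = 5
h = (b - a)/n = 0.350000

Trapezoidal rule: (h/2)[f(x₀) + 2f(x₁) + 2f(x₂) + ... + f(xₙ)]

x_0 = 0.2500, f(x_0) = 0.941176, coefficient = 1
x_1 = 0.6000, f(x_1) = 0.735294, coefficient = 2
x_2 = 0.9500, f(x_2) = 0.525624, coefficient = 2
x_3 = 1.3000, f(x_3) = 0.371747, coefficient = 2
x_4 = 1.6500, f(x_4) = 0.268637, coefficient = 2
x_5 = 2.0000, f(x_5) = 0.200000, coefficient = 1

I ≈ (0.350000/2) × 4.943781 = 0.865162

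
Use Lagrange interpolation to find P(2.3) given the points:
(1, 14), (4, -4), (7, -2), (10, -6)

Lagrange interpolation formula:
P(x) = Σ yᵢ × Lᵢ(x)
where Lᵢ(x) = Π_{j≠i} (x - xⱼ)/(xᵢ - xⱼ)

L_0(2.3) = (2.3 - 4)/(1 - 4) × (2.3 - 7)/(1 - 7) × (2.3 - 10)/(1 - 10) = 0.379772
L_1(2.3) = (2.3 - 1)/(4 - 1) × (2.3 - 7)/(4 - 7) × (2.3 - 10)/(4 - 10) = 0.871241
L_2(2.3) = (2.3 - 1)/(7 - 1) × (2.3 - 4)/(7 - 4) × (2.3 - 10)/(7 - 10) = -0.315130
L_3(2.3) = (2.3 - 1)/(10 - 1) × (2.3 - 4)/(10 - 4) × (2.3 - 7)/(10 - 7) = 0.064117

P(2.3) = 14×L_0(2.3) + (-4)×L_1(2.3) + (-2)×L_2(2.3) + (-6)×L_3(2.3)
P(2.3) = 2.077395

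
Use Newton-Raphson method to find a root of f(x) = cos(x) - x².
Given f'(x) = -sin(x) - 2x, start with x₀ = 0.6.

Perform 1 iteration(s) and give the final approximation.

f(x) = cos(x) - x²
f'(x) = -sin(x) - 2x
x₀ = 0.6

Newton-Raphson formula: x_{n+1} = x_n - f(x_n)/f'(x_n)

Iteration 1:
  f(0.600000) = 0.465336
  f'(0.600000) = -1.764642
  x_1 = 0.600000 - 0.465336/(-1.764642) = 0.863700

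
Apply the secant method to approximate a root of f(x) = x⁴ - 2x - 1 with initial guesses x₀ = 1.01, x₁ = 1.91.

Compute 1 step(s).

f(x) = x⁴ - 2x - 1
x₀ = 1.01, x₁ = 1.91

Secant formula: x_{n+1} = x_n - f(x_n)(x_n - x_{n-1})/(f(x_n) - f(x_{n-1}))

Iteration 1:
  f(1.010000) = -1.979396
  f(1.910000) = 8.488634
  x_2 = 1.910000 - 8.488634×(1.910000 - 1.010000)/(8.488634 - (-1.979396))
       = 1.180181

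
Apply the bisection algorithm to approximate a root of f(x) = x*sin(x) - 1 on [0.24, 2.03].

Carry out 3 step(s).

f(x) = x*sin(x) - 1
Initial interval: [0.24, 2.03]

Iteration 1:
  c_1 = (0.240000 + 2.030000)/2 = 1.135000
  f(c_1) = f(1.135000) = 0.028916
  f(a) × f(c) < 0, new interval: [0.240000, 1.135000]
Iteration 2:
  c_2 = (0.240000 + 1.135000)/2 = 0.687500
  f(c_2) = f(0.687500) = -0.563708
  f(a) × f(c) ≥ 0, new interval: [0.687500, 1.135000]
Iteration 3:
  c_3 = (0.687500 + 1.135000)/2 = 0.911250
  f(c_3) = f(0.911250) = -0.279866
  f(a) × f(c) ≥ 0, new interval: [0.911250, 1.135000]

After 3 iteration(s), the approximation is c_3 = 0.911250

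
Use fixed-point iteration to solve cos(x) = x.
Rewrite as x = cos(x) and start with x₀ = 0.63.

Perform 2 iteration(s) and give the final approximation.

Equation: cos(x) = x
Fixed-point form: x = cos(x)
x₀ = 0.63

x_1 = g(0.630000) = 0.808028
x_2 = g(0.808028) = 0.690926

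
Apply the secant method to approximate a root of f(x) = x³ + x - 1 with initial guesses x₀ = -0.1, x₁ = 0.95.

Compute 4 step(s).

f(x) = x³ + x - 1
x₀ = -0.1, x₁ = 0.95

Secant formula: x_{n+1} = x_n - f(x_n)(x_n - x_{n-1})/(f(x_n) - f(x_{n-1}))

Iteration 1:
  f(-0.100000) = -1.101000
  f(0.950000) = 0.807375
  x_2 = 0.950000 - 0.807375×(0.950000 - (-0.100000))/(0.807375 - (-1.101000))
       = 0.505777
Iteration 2:
  f(0.950000) = 0.807375
  f(0.505777) = -0.364840
  x_3 = 0.505777 - (-0.364840)×(0.505777 - 0.950000)/(-0.364840 - 0.807375)
       = 0.644037
Iteration 3:
  f(0.505777) = -0.364840
  f(0.644037) = -0.088827
  x_4 = 0.644037 - (-0.088827)×(0.644037 - 0.505777)/(-0.088827 - (-0.364840))
       = 0.688532
Iteration 4:
  f(0.644037) = -0.088827
  f(0.688532) = 0.014949
  x_5 = 0.688532 - 0.014949×(0.688532 - 0.644037)/(0.014949 - (-0.088827))
       = 0.682123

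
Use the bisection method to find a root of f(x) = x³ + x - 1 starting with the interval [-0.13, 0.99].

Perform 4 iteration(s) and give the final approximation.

f(x) = x³ + x - 1
Initial interval: [-0.13, 0.99]

Iteration 1:
  c_1 = (-0.130000 + 0.990000)/2 = 0.430000
  f(c_1) = f(0.430000) = -0.490493
  f(a) × f(c) ≥ 0, new interval: [0.430000, 0.990000]
Iteration 2:
  c_2 = (0.430000 + 0.990000)/2 = 0.710000
  f(c_2) = f(0.710000) = 0.067911
  f(a) × f(c) < 0, new interval: [0.430000, 0.710000]
Iteration 3:
  c_3 = (0.430000 + 0.710000)/2 = 0.570000
  f(c_3) = f(0.570000) = -0.244807
  f(a) × f(c) ≥ 0, new interval: [0.570000, 0.710000]
Iteration 4:
  c_4 = (0.570000 + 0.710000)/2 = 0.640000
  f(c_4) = f(0.640000) = -0.097856
  f(a) × f(c) ≥ 0, new interval: [0.640000, 0.710000]

After 4 iteration(s), the approximation is c_4 = 0.640000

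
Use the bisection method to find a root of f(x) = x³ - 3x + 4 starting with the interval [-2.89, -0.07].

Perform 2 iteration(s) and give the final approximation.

f(x) = x³ - 3x + 4
Initial interval: [-2.89, -0.07]

Iteration 1:
  c_1 = (-2.890000 + (-0.070000))/2 = -1.480000
  f(c_1) = f(-1.480000) = 5.198208
  f(a) × f(c) < 0, new interval: [-2.890000, -1.480000]
Iteration 2:
  c_2 = (-2.890000 + (-1.480000))/2 = -2.185000
  f(c_2) = f(-2.185000) = 0.123318
  f(a) × f(c) < 0, new interval: [-2.890000, -2.185000]

After 2 iteration(s), the approximation is c_2 = -2.185000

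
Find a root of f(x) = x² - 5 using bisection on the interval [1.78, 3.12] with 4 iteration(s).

f(x) = x² - 5
Initial interval: [1.78, 3.12]

Iteration 1:
  c_1 = (1.780000 + 3.120000)/2 = 2.450000
  f(c_1) = f(2.450000) = 1.002500
  f(a) × f(c) < 0, new interval: [1.780000, 2.450000]
Iteration 2:
  c_2 = (1.780000 + 2.450000)/2 = 2.115000
  f(c_2) = f(2.115000) = -0.526775
  f(a) × f(c) ≥ 0, new interval: [2.115000, 2.450000]
Iteration 3:
  c_3 = (2.115000 + 2.450000)/2 = 2.282500
  f(c_3) = f(2.282500) = 0.209806
  f(a) × f(c) < 0, new interval: [2.115000, 2.282500]
Iteration 4:
  c_4 = (2.115000 + 2.282500)/2 = 2.198750
  f(c_4) = f(2.198750) = -0.165498
  f(a) × f(c) ≥ 0, new interval: [2.198750, 2.282500]

After 4 iteration(s), the approximation is c_4 = 2.198750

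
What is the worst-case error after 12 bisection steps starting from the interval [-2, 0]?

Bisection error bound: |error| ≤ (b-a)/2^n
|error| ≤ (0 - (-2))/2^12 = 2/2^12
|error| ≤ 0.0004882812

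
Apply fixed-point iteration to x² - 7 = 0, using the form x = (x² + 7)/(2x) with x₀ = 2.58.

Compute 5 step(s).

Equation: x² - 7 = 0
Fixed-point form: x = (x² + 7)/(2x)
x₀ = 2.58

x_1 = g(2.580000) = 2.646589
x_2 = g(2.646589) = 2.645751
x_3 = g(2.645751) = 2.645751
x_4 = g(2.645751) = 2.645751
x_5 = g(2.645751) = 2.645751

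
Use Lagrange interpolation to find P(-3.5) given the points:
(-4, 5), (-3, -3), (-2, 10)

Lagrange interpolation formula:
P(x) = Σ yᵢ × Lᵢ(x)
where Lᵢ(x) = Π_{j≠i} (x - xⱼ)/(xᵢ - xⱼ)

L_0(-3.5) = (-3.5 - (-3))/(-4 - (-3)) × (-3.5 - (-2))/(-4 - (-2)) = 0.375000
L_1(-3.5) = (-3.5 - (-4))/(-3 - (-4)) × (-3.5 - (-2))/(-3 - (-2)) = 0.750000
L_2(-3.5) = (-3.5 - (-4))/(-2 - (-4)) × (-3.5 - (-3))/(-2 - (-3)) = -0.125000

P(-3.5) = 5×L_0(-3.5) + (-3)×L_1(-3.5) + 10×L_2(-3.5)
P(-3.5) = -1.625000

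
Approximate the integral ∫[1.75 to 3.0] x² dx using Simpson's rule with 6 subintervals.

f(x) = x²
a = 1.75, b = 3.0, n = 6
h = (b - a)/n = 0.208333

Simpson's rule: (h/3)[f(x₀) + 4f(x₁) + 2f(x₂) + ... + f(xₙ)]

x_0 = 1.7500, f(x_0) = 3.062500, coefficient = 1
x_1 = 1.9583, f(x_1) = 3.835069, coefficient = 4
x_2 = 2.1667, f(x_2) = 4.694444, coefficient = 2
x_3 = 2.3750, f(x_3) = 5.640625, coefficient = 4
x_4 = 2.5833, f(x_4) = 6.673611, coefficient = 2
x_5 = 2.7917, f(x_5) = 7.793403, coefficient = 4
x_6 = 3.0000, f(x_6) = 9.000000, coefficient = 1

I ≈ (0.208333/3) × 103.875000 = 7.213542
Exact value: 7.213542
Error: 0.000000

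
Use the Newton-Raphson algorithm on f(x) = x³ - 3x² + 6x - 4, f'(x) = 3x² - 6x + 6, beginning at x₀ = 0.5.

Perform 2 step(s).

f(x) = x³ - 3x² + 6x - 4
f'(x) = 3x² - 6x + 6
x₀ = 0.5

Newton-Raphson formula: x_{n+1} = x_n - f(x_n)/f'(x_n)

Iteration 1:
  f(0.500000) = -1.625000
  f'(0.500000) = 3.750000
  x_1 = 0.500000 - (-1.625000)/3.750000 = 0.933333
Iteration 2:
  f(0.933333) = -0.200296
  f'(0.933333) = 3.013333
  x_2 = 0.933333 - (-0.200296)/3.013333 = 0.999803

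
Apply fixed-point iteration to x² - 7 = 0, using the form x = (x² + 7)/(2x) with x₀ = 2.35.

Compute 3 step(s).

Equation: x² - 7 = 0
Fixed-point form: x = (x² + 7)/(2x)
x₀ = 2.35

x_1 = g(2.350000) = 2.664362
x_2 = g(2.664362) = 2.645816
x_3 = g(2.645816) = 2.645751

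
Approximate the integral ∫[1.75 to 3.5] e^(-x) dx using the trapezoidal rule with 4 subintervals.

f(x) = e^(-x)
a = 1.75, b = 3.5, n = 4
h = (b - a)/n = 0.437500

Trapezoidal rule: (h/2)[f(x₀) + 2f(x₁) + 2f(x₂) + ... + f(xₙ)]

x_0 = 1.7500, f(x_0) = 0.173774, coefficient = 1
x_1 = 2.1875, f(x_1) = 0.112197, coefficient = 2
x_2 = 2.6250, f(x_2) = 0.072440, coefficient = 2
x_3 = 3.0625, f(x_3) = 0.046771, coefficient = 2
x_4 = 3.5000, f(x_4) = 0.030197, coefficient = 1

I ≈ (0.437500/2) × 0.666786 = 0.145859
Exact value: 0.143577
Error: 0.002283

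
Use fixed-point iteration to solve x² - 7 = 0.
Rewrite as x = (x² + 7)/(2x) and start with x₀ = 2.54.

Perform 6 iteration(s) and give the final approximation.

Equation: x² - 7 = 0
Fixed-point form: x = (x² + 7)/(2x)
x₀ = 2.54

x_1 = g(2.540000) = 2.647953
x_2 = g(2.647953) = 2.645752
x_3 = g(2.645752) = 2.645751
x_4 = g(2.645751) = 2.645751
x_5 = g(2.645751) = 2.645751
x_6 = g(2.645751) = 2.645751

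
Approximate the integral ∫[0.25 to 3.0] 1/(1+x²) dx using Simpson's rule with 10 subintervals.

f(x) = 1/(1+x²)
a = 0.25, b = 3.0, n = 10
h = (b - a)/n = 0.275000

Simpson's rule: (h/3)[f(x₀) + 4f(x₁) + 2f(x₂) + ... + f(xₙ)]

x_0 = 0.2500, f(x_0) = 0.941176, coefficient = 1
x_1 = 0.5250, f(x_1) = 0.783929, coefficient = 4
x_2 = 0.8000, f(x_2) = 0.609756, coefficient = 2
x_3 = 1.0750, f(x_3) = 0.463903, coefficient = 4
x_4 = 1.3500, f(x_4) = 0.354296, coefficient = 2
x_5 = 1.6250, f(x_5) = 0.274678, coefficient = 4
x_6 = 1.9000, f(x_6) = 0.216920, coefficient = 2
x_7 = 2.1750, f(x_7) = 0.174501, coefficient = 4
x_8 = 2.4500, f(x_8) = 0.142806, coefficient = 2
x_9 = 2.7250, f(x_9) = 0.118686, coefficient = 4
x_10 = 3.0000, f(x_10) = 0.100000, coefficient = 1

I ≈ (0.275000/3) × 10.951519 = 1.003889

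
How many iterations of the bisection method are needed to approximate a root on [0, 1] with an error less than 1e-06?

We need (b-a)/2^n ≤ 1e-06
(1 - 0)/2^n ≤ 1e-06
1/2^n ≤ 1e-06
2^n ≥ 1000000
n ≥ log₂(1000000) = 19.93
n ≥ 20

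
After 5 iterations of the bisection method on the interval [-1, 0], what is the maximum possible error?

Bisection error bound: |error| ≤ (b-a)/2^n
|error| ≤ (0 - (-1))/2^5 = 1/2^5
|error| ≤ 0.0312500000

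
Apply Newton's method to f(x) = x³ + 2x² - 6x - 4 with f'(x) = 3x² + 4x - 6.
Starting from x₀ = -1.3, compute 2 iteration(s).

f(x) = x³ + 2x² - 6x - 4
f'(x) = 3x² + 4x - 6
x₀ = -1.3

Newton-Raphson formula: x_{n+1} = x_n - f(x_n)/f'(x_n)

Iteration 1:
  f(-1.300000) = 4.983000
  f'(-1.300000) = -6.130000
  x_1 = -1.300000 - 4.983000/(-6.130000) = -0.487113
Iteration 2:
  f(-0.487113) = -0.718349
  f'(-0.487113) = -7.236614
  x_2 = -0.487113 - (-0.718349)/(-7.236614) = -0.586378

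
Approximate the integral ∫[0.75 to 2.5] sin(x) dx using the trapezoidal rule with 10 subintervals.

f(x) = sin(x)
a = 0.75, b = 2.5, n = 10
h = (b - a)/n = 0.175000

Trapezoidal rule: (h/2)[f(x₀) + 2f(x₁) + 2f(x₂) + ... + f(xₙ)]

x_0 = 0.7500, f(x_0) = 0.681639, coefficient = 1
x_1 = 0.9250, f(x_1) = 0.798621, coefficient = 2
x_2 = 1.1000, f(x_2) = 0.891207, coefficient = 2
x_3 = 1.2750, f(x_3) = 0.956570, coefficient = 2
x_4 = 1.4500, f(x_4) = 0.992713, coefficient = 2
x_5 = 1.6250, f(x_5) = 0.998531, coefficient = 2
x_6 = 1.8000, f(x_6) = 0.973848, coefficient = 2
x_7 = 1.9750, f(x_7) = 0.919416, coefficient = 2
x_8 = 2.1500, f(x_8) = 0.836899, coefficient = 2
x_9 = 2.3250, f(x_9) = 0.728817, coefficient = 2
x_10 = 2.5000, f(x_10) = 0.598472, coefficient = 1

I ≈ (0.175000/2) × 17.473355 = 1.528919
Exact value: 1.532832
Error: 0.003914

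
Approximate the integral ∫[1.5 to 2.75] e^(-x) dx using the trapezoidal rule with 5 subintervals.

f(x) = e^(-x)
a = 1.5, b = 2.75, n = 5
h = (b - a)/n = 0.250000

Trapezoidal rule: (h/2)[f(x₀) + 2f(x₁) + 2f(x₂) + ... + f(xₙ)]

x_0 = 1.5000, f(x_0) = 0.223130, coefficient = 1
x_1 = 1.7500, f(x_1) = 0.173774, coefficient = 2
x_2 = 2.0000, f(x_2) = 0.135335, coefficient = 2
x_3 = 2.2500, f(x_3) = 0.105399, coefficient = 2
x_4 = 2.5000, f(x_4) = 0.082085, coefficient = 2
x_5 = 2.7500, f(x_5) = 0.063928, coefficient = 1

I ≈ (0.250000/2) × 1.280245 = 0.160031
Exact value: 0.159202
Error: 0.000828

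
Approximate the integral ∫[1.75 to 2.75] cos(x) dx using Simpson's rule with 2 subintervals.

f(x) = cos(x)
a = 1.75, b = 2.75, n = 2
h = (b - a)/n = 0.500000

Simpson's rule: (h/3)[f(x₀) + 4f(x₁) + 2f(x₂) + ... + f(xₙ)]

x_0 = 1.7500, f(x_0) = -0.178246, coefficient = 1
x_1 = 2.2500, f(x_1) = -0.628174, coefficient = 4
x_2 = 2.7500, f(x_2) = -0.924302, coefficient = 1

I ≈ (0.500000/3) × -3.615243 = -0.602540
Exact value: -0.602325
Error: 0.000216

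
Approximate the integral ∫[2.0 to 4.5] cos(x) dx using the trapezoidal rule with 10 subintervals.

f(x) = cos(x)
a = 2.0, b = 4.5, n = 10
h = (b - a)/n = 0.250000

Trapezoidal rule: (h/2)[f(x₀) + 2f(x₁) + 2f(x₂) + ... + f(xₙ)]

x_0 = 2.0000, f(x_0) = -0.416147, coefficient = 1
x_1 = 2.2500, f(x_1) = -0.628174, coefficient = 2
x_2 = 2.5000, f(x_2) = -0.801144, coefficient = 2
x_3 = 2.7500, f(x_3) = -0.924302, coefficient = 2
x_4 = 3.0000, f(x_4) = -0.989992, coefficient = 2
x_5 = 3.2500, f(x_5) = -0.994130, coefficient = 2
x_6 = 3.5000, f(x_6) = -0.936457, coefficient = 2
x_7 = 3.7500, f(x_7) = -0.820559, coefficient = 2
x_8 = 4.0000, f(x_8) = -0.653644, coefficient = 2
x_9 = 4.2500, f(x_9) = -0.446087, coefficient = 2
x_10 = 4.5000, f(x_10) = -0.210796, coefficient = 1

I ≈ (0.250000/2) × -15.015921 = -1.876990
Exact value: -1.886828
Error: 0.009837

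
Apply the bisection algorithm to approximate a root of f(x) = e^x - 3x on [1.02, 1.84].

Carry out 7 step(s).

f(x) = e^x - 3x
Initial interval: [1.02, 1.84]

Iteration 1:
  c_1 = (1.020000 + 1.840000)/2 = 1.430000
  f(c_1) = f(1.430000) = -0.111301
  f(a) × f(c) ≥ 0, new interval: [1.430000, 1.840000]
Iteration 2:
  c_2 = (1.430000 + 1.840000)/2 = 1.635000
  f(c_2) = f(1.635000) = 0.224458
  f(a) × f(c) < 0, new interval: [1.430000, 1.635000]
Iteration 3:
  c_3 = (1.430000 + 1.635000)/2 = 1.532500
  f(c_3) = f(1.532500) = 0.032237
  f(a) × f(c) < 0, new interval: [1.430000, 1.532500]
Iteration 4:
  c_4 = (1.430000 + 1.532500)/2 = 1.481250
  f(c_4) = f(1.481250) = -0.045310
  f(a) × f(c) ≥ 0, new interval: [1.481250, 1.532500]
Iteration 5:
  c_5 = (1.481250 + 1.532500)/2 = 1.506875
  f(c_5) = f(1.506875) = -0.008018
  f(a) × f(c) ≥ 0, new interval: [1.506875, 1.532500]
Iteration 6:
  c_6 = (1.506875 + 1.532500)/2 = 1.519688
  f(c_6) = f(1.519688) = 0.011734
  f(a) × f(c) < 0, new interval: [1.506875, 1.519688]
Iteration 7:
  c_7 = (1.506875 + 1.519688)/2 = 1.513281
  f(c_7) = f(1.513281) = 0.001765
  f(a) × f(c) < 0, new interval: [1.506875, 1.513281]

After 7 iteration(s), the approximation is c_7 = 1.513281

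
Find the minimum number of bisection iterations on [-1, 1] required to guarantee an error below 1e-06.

We need (b-a)/2^n ≤ 1e-06
(1 - (-1))/2^n ≤ 1e-06
2/2^n ≤ 1e-06
2^n ≥ 2000000
n ≥ log₂(2000000) = 20.93
n ≥ 21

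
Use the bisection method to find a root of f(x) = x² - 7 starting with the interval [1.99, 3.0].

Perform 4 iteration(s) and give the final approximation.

f(x) = x² - 7
Initial interval: [1.99, 3.0]

Iteration 1:
  c_1 = (1.990000 + 3.000000)/2 = 2.495000
  f(c_1) = f(2.495000) = -0.774975
  f(a) × f(c) ≥ 0, new interval: [2.495000, 3.000000]
Iteration 2:
  c_2 = (2.495000 + 3.000000)/2 = 2.747500
  f(c_2) = f(2.747500) = 0.548756
  f(a) × f(c) < 0, new interval: [2.495000, 2.747500]
Iteration 3:
  c_3 = (2.495000 + 2.747500)/2 = 2.621250
  f(c_3) = f(2.621250) = -0.129048
  f(a) × f(c) ≥ 0, new interval: [2.621250, 2.747500]
Iteration 4:
  c_4 = (2.621250 + 2.747500)/2 = 2.684375
  f(c_4) = f(2.684375) = 0.205869
  f(a) × f(c) < 0, new interval: [2.621250, 2.684375]

After 4 iteration(s), the approximation is c_4 = 2.684375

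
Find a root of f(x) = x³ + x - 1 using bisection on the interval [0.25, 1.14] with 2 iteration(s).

f(x) = x³ + x - 1
Initial interval: [0.25, 1.14]

Iteration 1:
  c_1 = (0.250000 + 1.140000)/2 = 0.695000
  f(c_1) = f(0.695000) = 0.030702
  f(a) × f(c) < 0, new interval: [0.250000, 0.695000]
Iteration 2:
  c_2 = (0.250000 + 0.695000)/2 = 0.472500
  f(c_2) = f(0.472500) = -0.422011
  f(a) × f(c) ≥ 0, new interval: [0.472500, 0.695000]

After 2 iteration(s), the approximation is c_2 = 0.472500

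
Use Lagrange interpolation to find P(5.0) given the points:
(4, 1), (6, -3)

Lagrange interpolation formula:
P(x) = Σ yᵢ × Lᵢ(x)
where Lᵢ(x) = Π_{j≠i} (x - xⱼ)/(xᵢ - xⱼ)

L_0(5.0) = (5.0 - 6)/(4 - 6) = 0.500000
L_1(5.0) = (5.0 - 4)/(6 - 4) = 0.500000

P(5.0) = 1×L_0(5.0) + (-3)×L_1(5.0)
P(5.0) = -1.000000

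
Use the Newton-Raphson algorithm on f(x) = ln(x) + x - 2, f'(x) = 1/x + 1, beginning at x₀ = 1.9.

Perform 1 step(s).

f(x) = ln(x) + x - 2
f'(x) = 1/x + 1
x₀ = 1.9

Newton-Raphson formula: x_{n+1} = x_n - f(x_n)/f'(x_n)

Iteration 1:
  f(1.900000) = 0.541854
  f'(1.900000) = 1.526316
  x_1 = 1.900000 - 0.541854/1.526316 = 1.544992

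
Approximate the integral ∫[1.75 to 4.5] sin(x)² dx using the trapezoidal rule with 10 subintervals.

f(x) = sin(x)²
a = 1.75, b = 4.5, n = 10
h = (b - a)/n = 0.275000

Trapezoidal rule: (h/2)[f(x₀) + 2f(x₁) + 2f(x₂) + ... + f(xₙ)]

x_0 = 1.7500, f(x_0) = 0.968228, coefficient = 1
x_1 = 2.0250, f(x_1) = 0.807501, coefficient = 2
x_2 = 2.3000, f(x_2) = 0.556076, coefficient = 2
x_3 = 2.5750, f(x_3) = 0.288112, coefficient = 2
x_4 = 2.8500, f(x_4) = 0.082644, coefficient = 2
x_5 = 3.1250, f(x_5) = 0.000275, coefficient = 2
x_6 = 3.4000, f(x_6) = 0.065301, coefficient = 2
x_7 = 3.6750, f(x_7) = 0.258542, coefficient = 2
x_8 = 3.9500, f(x_8) = 0.523001, coefficient = 2
x_9 = 4.2250, f(x_9) = 0.780676, coefficient = 2
x_10 = 4.5000, f(x_10) = 0.955565, coefficient = 1

I ≈ (0.275000/2) × 8.648050 = 1.189107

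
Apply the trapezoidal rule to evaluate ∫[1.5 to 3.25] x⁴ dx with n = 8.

f(x) = x⁴
a = 1.5, b = 3.25, n = 8
h = (b - a)/n = 0.218750

Trapezoidal rule: (h/2)[f(x₀) + 2f(x₁) + 2f(x₂) + ... + f(xₙ)]

x_0 = 1.5000, f(x_0) = 5.062500, coefficient = 1
x_1 = 1.7188, f(x_1) = 8.726716, coefficient = 2
x_2 = 1.9375, f(x_2) = 14.091812, coefficient = 2
x_3 = 2.1562, f(x_3) = 21.617051, coefficient = 2
x_4 = 2.3750, f(x_4) = 31.816650, coefficient = 2
x_5 = 2.5938, f(x_5) = 45.259782, coefficient = 2
x_6 = 2.8125, f(x_6) = 62.570572, coefficient = 2
x_7 = 3.0312, f(x_7) = 84.428102, coefficient = 2
x_8 = 3.2500, f(x_8) = 111.566406, coefficient = 1

I ≈ (0.218750/2) × 653.650276 = 71.492999
Exact value: 70.999414
Error: 0.493585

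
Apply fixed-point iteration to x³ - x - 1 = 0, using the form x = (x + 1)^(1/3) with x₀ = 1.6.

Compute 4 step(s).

Equation: x³ - x - 1 = 0
Fixed-point form: x = (x + 1)^(1/3)
x₀ = 1.6

x_1 = g(1.600000) = 1.375069
x_2 = g(1.375069) = 1.334214
x_3 = g(1.334214) = 1.326519
x_4 = g(1.326519) = 1.325060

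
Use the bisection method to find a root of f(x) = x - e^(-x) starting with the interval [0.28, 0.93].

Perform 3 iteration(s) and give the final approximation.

f(x) = x - e^(-x)
Initial interval: [0.28, 0.93]

Iteration 1:
  c_1 = (0.280000 + 0.930000)/2 = 0.605000
  f(c_1) = f(0.605000) = 0.058926
  f(a) × f(c) < 0, new interval: [0.280000, 0.605000]
Iteration 2:
  c_2 = (0.280000 + 0.605000)/2 = 0.442500
  f(c_2) = f(0.442500) = -0.199928
  f(a) × f(c) ≥ 0, new interval: [0.442500, 0.605000]
Iteration 3:
  c_3 = (0.442500 + 0.605000)/2 = 0.523750
  f(c_3) = f(0.523750) = -0.068545
  f(a) × f(c) ≥ 0, new interval: [0.523750, 0.605000]

After 3 iteration(s), the approximation is c_3 = 0.523750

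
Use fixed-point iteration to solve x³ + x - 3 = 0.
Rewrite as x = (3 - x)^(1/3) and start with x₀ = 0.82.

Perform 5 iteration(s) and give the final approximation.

Equation: x³ + x - 3 = 0
Fixed-point form: x = (3 - x)^(1/3)
x₀ = 0.82

x_1 = g(0.820000) = 1.296638
x_2 = g(1.296638) = 1.194269
x_3 = g(1.194269) = 1.217730
x_4 = g(1.217730) = 1.212433
x_5 = g(1.212433) = 1.213633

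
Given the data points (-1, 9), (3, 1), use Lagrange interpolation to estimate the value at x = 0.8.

Lagrange interpolation formula:
P(x) = Σ yᵢ × Lᵢ(x)
where Lᵢ(x) = Π_{j≠i} (x - xⱼ)/(xᵢ - xⱼ)

L_0(0.8) = (0.8 - 3)/(-1 - 3) = 0.550000
L_1(0.8) = (0.8 - (-1))/(3 - (-1)) = 0.450000

P(0.8) = 9×L_0(0.8) + 1×L_1(0.8)
P(0.8) = 5.400000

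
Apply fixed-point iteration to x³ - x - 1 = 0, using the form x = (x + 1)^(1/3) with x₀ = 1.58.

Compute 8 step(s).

Equation: x³ - x - 1 = 0
Fixed-point form: x = (x + 1)^(1/3)
x₀ = 1.58

x_1 = g(1.580000) = 1.371534
x_2 = g(1.371534) = 1.333551
x_3 = g(1.333551) = 1.326394
x_4 = g(1.326394) = 1.325036
x_5 = g(1.325036) = 1.324778
x_6 = g(1.324778) = 1.324729
x_7 = g(1.324729) = 1.324720
x_8 = g(1.324720) = 1.324718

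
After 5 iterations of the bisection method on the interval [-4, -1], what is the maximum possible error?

Bisection error bound: |error| ≤ (b-a)/2^n
|error| ≤ (-1 - (-4))/2^5 = 3/2^5
|error| ≤ 0.0937500000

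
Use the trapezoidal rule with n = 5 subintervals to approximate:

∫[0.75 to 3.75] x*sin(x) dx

f(x) = x*sin(x)
a = 0.75, b = 3.75, n = 5
h = (b - a)/n = 0.600000

Trapezoidal rule: (h/2)[f(x₀) + 2f(x₁) + 2f(x₂) + ... + f(xₙ)]

x_0 = 0.7500, f(x_0) = 0.511229, coefficient = 1
x_1 = 1.3500, f(x_1) = 1.317227, coefficient = 2
x_2 = 1.9500, f(x_2) = 1.811471, coefficient = 2
x_3 = 2.5500, f(x_3) = 1.422093, coefficient = 2
x_4 = 3.1500, f(x_4) = -0.026483, coefficient = 2
x_5 = 3.7500, f(x_5) = -2.143355, coefficient = 1

I ≈ (0.600000/2) × 7.416491 = 2.224947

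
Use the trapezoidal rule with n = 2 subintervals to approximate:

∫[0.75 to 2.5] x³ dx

f(x) = x³
a = 0.75, b = 2.5, n = 2
h = (b - a)/n = 0.875000

Trapezoidal rule: (h/2)[f(x₀) + 2f(x₁) + 2f(x₂) + ... + f(xₙ)]

x_0 = 0.7500, f(x_0) = 0.421875, coefficient = 1
x_1 = 1.6250, f(x_1) = 4.291016, coefficient = 2
x_2 = 2.5000, f(x_2) = 15.625000, coefficient = 1

I ≈ (0.875000/2) × 24.628906 = 10.775146
Exact value: 9.686523
Error: 1.088623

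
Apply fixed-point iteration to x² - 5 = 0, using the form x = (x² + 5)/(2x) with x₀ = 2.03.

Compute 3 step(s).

Equation: x² - 5 = 0
Fixed-point form: x = (x² + 5)/(2x)
x₀ = 2.03

x_1 = g(2.030000) = 2.246527
x_2 = g(2.246527) = 2.236092
x_3 = g(2.236092) = 2.236068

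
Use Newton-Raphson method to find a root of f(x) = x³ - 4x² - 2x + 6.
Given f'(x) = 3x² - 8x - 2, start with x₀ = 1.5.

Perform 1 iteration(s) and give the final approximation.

f(x) = x³ - 4x² - 2x + 6
f'(x) = 3x² - 8x - 2
x₀ = 1.5

Newton-Raphson formula: x_{n+1} = x_n - f(x_n)/f'(x_n)

Iteration 1:
  f(1.500000) = -2.625000
  f'(1.500000) = -7.250000
  x_1 = 1.500000 - (-2.625000)/(-7.250000) = 1.137931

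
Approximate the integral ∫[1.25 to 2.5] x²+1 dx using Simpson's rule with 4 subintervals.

f(x) = x²+1
a = 1.25, b = 2.5, n = 4
h = (b - a)/n = 0.312500

Simpson's rule: (h/3)[f(x₀) + 4f(x₁) + 2f(x₂) + ... + f(xₙ)]

x_0 = 1.2500, f(x_0) = 2.562500, coefficient = 1
x_1 = 1.5625, f(x_1) = 3.441406, coefficient = 4
x_2 = 1.8750, f(x_2) = 4.515625, coefficient = 2
x_3 = 2.1875, f(x_3) = 5.785156, coefficient = 4
x_4 = 2.5000, f(x_4) = 7.250000, coefficient = 1

I ≈ (0.312500/3) × 55.750000 = 5.807292
Exact value: 5.807292
Error: 0.000000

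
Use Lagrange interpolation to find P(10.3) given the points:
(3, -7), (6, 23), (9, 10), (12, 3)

Lagrange interpolation formula:
P(x) = Σ yᵢ × Lᵢ(x)
where Lᵢ(x) = Π_{j≠i} (x - xⱼ)/(xᵢ - xⱼ)

L_0(10.3) = (10.3 - 6)/(3 - 6) × (10.3 - 9)/(3 - 9) × (10.3 - 12)/(3 - 12) = 0.058660
L_1(10.3) = (10.3 - 3)/(6 - 3) × (10.3 - 9)/(6 - 9) × (10.3 - 12)/(6 - 12) = -0.298759
L_2(10.3) = (10.3 - 3)/(9 - 3) × (10.3 - 6)/(9 - 6) × (10.3 - 12)/(9 - 12) = 0.988204
L_3(10.3) = (10.3 - 3)/(12 - 3) × (10.3 - 6)/(12 - 6) × (10.3 - 9)/(12 - 9) = 0.251895

P(10.3) = (-7)×L_0(10.3) + 23×L_1(10.3) + 10×L_2(10.3) + 3×L_3(10.3)
P(10.3) = 3.355636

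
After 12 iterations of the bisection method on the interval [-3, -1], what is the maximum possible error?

Bisection error bound: |error| ≤ (b-a)/2^n
|error| ≤ (-1 - (-3))/2^12 = 2/2^12
|error| ≤ 0.0004882812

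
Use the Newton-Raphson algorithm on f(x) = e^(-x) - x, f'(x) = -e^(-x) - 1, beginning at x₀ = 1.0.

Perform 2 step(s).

f(x) = e^(-x) - x
f'(x) = -e^(-x) - 1
x₀ = 1.0

Newton-Raphson formula: x_{n+1} = x_n - f(x_n)/f'(x_n)

Iteration 1:
  f(1.000000) = -0.632121
  f'(1.000000) = -1.367879
  x_1 = 1.000000 - (-0.632121)/(-1.367879) = 0.537883
Iteration 2:
  f(0.537883) = 0.046100
  f'(0.537883) = -1.583983
  x_2 = 0.537883 - 0.046100/(-1.583983) = 0.566987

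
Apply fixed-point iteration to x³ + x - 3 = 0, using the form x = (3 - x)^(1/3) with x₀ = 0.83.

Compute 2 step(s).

Equation: x³ + x - 3 = 0
Fixed-point form: x = (3 - x)^(1/3)
x₀ = 0.83

x_1 = g(0.830000) = 1.294653
x_2 = g(1.294653) = 1.194733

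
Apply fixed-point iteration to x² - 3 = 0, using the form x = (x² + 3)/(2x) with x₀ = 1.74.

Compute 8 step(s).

Equation: x² - 3 = 0
Fixed-point form: x = (x² + 3)/(2x)
x₀ = 1.74

x_1 = g(1.740000) = 1.732069
x_2 = g(1.732069) = 1.732051
x_3 = g(1.732051) = 1.732051
x_4 = g(1.732051) = 1.732051
x_5 = g(1.732051) = 1.732051
x_6 = g(1.732051) = 1.732051
x_7 = g(1.732051) = 1.732051
x_8 = g(1.732051) = 1.732051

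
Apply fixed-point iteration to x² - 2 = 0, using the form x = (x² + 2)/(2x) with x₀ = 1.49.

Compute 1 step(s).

Equation: x² - 2 = 0
Fixed-point form: x = (x² + 2)/(2x)
x₀ = 1.49

x_1 = g(1.490000) = 1.416141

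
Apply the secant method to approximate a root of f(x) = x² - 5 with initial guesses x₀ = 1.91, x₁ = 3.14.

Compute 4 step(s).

f(x) = x² - 5
x₀ = 1.91, x₁ = 3.14

Secant formula: x_{n+1} = x_n - f(x_n)(x_n - x_{n-1})/(f(x_n) - f(x_{n-1}))

Iteration 1:
  f(1.910000) = -1.351900
  f(3.140000) = 4.859600
  x_2 = 3.140000 - 4.859600×(3.140000 - 1.910000)/(4.859600 - (-1.351900))
       = 2.177703
Iteration 2:
  f(3.140000) = 4.859600
  f(2.177703) = -0.257610
  x_3 = 2.177703 - (-0.257610)×(2.177703 - 3.140000)/(-0.257610 - 4.859600)
       = 2.226147
Iteration 3:
  f(2.177703) = -0.257610
  f(2.226147) = -0.044271
  x_4 = 2.226147 - (-0.044271)×(2.226147 - 2.177703)/(-0.044271 - (-0.257610))
       = 2.236199
Iteration 4:
  f(2.226147) = -0.044271
  f(2.236199) = 0.000588
  x_5 = 2.236199 - 0.000588×(2.236199 - 2.226147)/(0.000588 - (-0.044271))
       = 2.236068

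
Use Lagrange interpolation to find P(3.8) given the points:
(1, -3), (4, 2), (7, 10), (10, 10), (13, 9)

Lagrange interpolation formula:
P(x) = Σ yᵢ × Lᵢ(x)
where Lᵢ(x) = Π_{j≠i} (x - xⱼ)/(xᵢ - xⱼ)

L_0(3.8) = (3.8 - 4)/(1 - 4) × (3.8 - 7)/(1 - 7) × (3.8 - 10)/(1 - 10) × (3.8 - 13)/(1 - 13) = 0.018779
L_1(3.8) = (3.8 - 1)/(4 - 1) × (3.8 - 7)/(4 - 7) × (3.8 - 10)/(4 - 10) × (3.8 - 13)/(4 - 13) = 1.051602
L_2(3.8) = (3.8 - 1)/(7 - 1) × (3.8 - 4)/(7 - 4) × (3.8 - 10)/(7 - 10) × (3.8 - 13)/(7 - 13) = -0.098588
L_3(3.8) = (3.8 - 1)/(10 - 1) × (3.8 - 4)/(10 - 4) × (3.8 - 7)/(10 - 7) × (3.8 - 13)/(10 - 13) = 0.033923
L_4(3.8) = (3.8 - 1)/(13 - 1) × (3.8 - 4)/(13 - 4) × (3.8 - 7)/(13 - 7) × (3.8 - 10)/(13 - 10) = -0.005715

P(3.8) = (-3)×L_0(3.8) + 2×L_1(3.8) + 10×L_2(3.8) + 10×L_3(3.8) + 9×L_4(3.8)
P(3.8) = 1.348780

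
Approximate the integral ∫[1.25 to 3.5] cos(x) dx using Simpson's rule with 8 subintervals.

f(x) = cos(x)
a = 1.25, b = 3.5, n = 8
h = (b - a)/n = 0.281250

Simpson's rule: (h/3)[f(x₀) + 4f(x₁) + 2f(x₂) + ... + f(xₙ)]

x_0 = 1.2500, f(x_0) = 0.315322, coefficient = 1
x_1 = 1.5312, f(x_1) = 0.039536, coefficient = 4
x_2 = 1.8125, f(x_2) = -0.239357, coefficient = 2
x_3 = 2.0938, f(x_3) = -0.499441, coefficient = 4
x_4 = 2.3750, f(x_4) = -0.720278, coefficient = 2
x_5 = 2.6562, f(x_5) = -0.884515, coefficient = 4
x_6 = 2.9375, f(x_6) = -0.979245, coefficient = 2
x_7 = 3.2188, f(x_7) = -0.997025, coefficient = 4
x_8 = 3.5000, f(x_8) = -0.936457, coefficient = 1

I ≈ (0.281250/3) × -13.864677 = -1.299813
Exact value: -1.299768
Error: 0.000046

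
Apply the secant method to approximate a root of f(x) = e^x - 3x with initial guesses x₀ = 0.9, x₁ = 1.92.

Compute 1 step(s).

f(x) = e^x - 3x
x₀ = 0.9, x₁ = 1.92

Secant formula: x_{n+1} = x_n - f(x_n)(x_n - x_{n-1})/(f(x_n) - f(x_{n-1}))

Iteration 1:
  f(0.900000) = -0.240397
  f(1.920000) = 1.060958
  x_2 = 1.920000 - 1.060958×(1.920000 - 0.900000)/(1.060958 - (-0.240397))
       = 1.088423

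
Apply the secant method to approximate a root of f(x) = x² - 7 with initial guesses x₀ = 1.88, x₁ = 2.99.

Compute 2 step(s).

f(x) = x² - 7
x₀ = 1.88, x₁ = 2.99

Secant formula: x_{n+1} = x_n - f(x_n)(x_n - x_{n-1})/(f(x_n) - f(x_{n-1}))

Iteration 1:
  f(1.880000) = -3.465600
  f(2.990000) = 1.940100
  x_2 = 2.990000 - 1.940100×(2.990000 - 1.880000)/(1.940100 - (-3.465600))
       = 2.591622
Iteration 2:
  f(2.990000) = 1.940100
  f(2.591622) = -0.283494
  x_3 = 2.591622 - (-0.283494)×(2.591622 - 2.990000)/(-0.283494 - 1.940100)
       = 2.642413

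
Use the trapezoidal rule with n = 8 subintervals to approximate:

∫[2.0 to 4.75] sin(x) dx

f(x) = sin(x)
a = 2.0, b = 4.75, n = 8
h = (b - a)/n = 0.343750

Trapezoidal rule: (h/2)[f(x₀) + 2f(x₁) + 2f(x₂) + ... + f(xₙ)]

x_0 = 2.0000, f(x_0) = 0.909297, coefficient = 1
x_1 = 2.3438, f(x_1) = 0.715851, coefficient = 2
x_2 = 2.6875, f(x_2) = 0.438647, coefficient = 2
x_3 = 3.0312, f(x_3) = 0.110119, coefficient = 2
x_4 = 3.3750, f(x_4) = -0.231294, coefficient = 2
x_5 = 3.7188, f(x_5) = -0.545644, coefficient = 2
x_6 = 4.0625, f(x_6) = -0.796151, coefficient = 2
x_7 = 4.4062, f(x_7) = -0.953504, coefficient = 2
x_8 = 4.7500, f(x_8) = -0.999293, coefficient = 1

I ≈ (0.343750/2) × -2.613947 = -0.449272
Exact value: -0.453749
Error: 0.004477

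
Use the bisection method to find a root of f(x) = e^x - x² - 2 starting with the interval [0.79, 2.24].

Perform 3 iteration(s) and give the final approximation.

f(x) = e^x - x² - 2
Initial interval: [0.79, 2.24]

Iteration 1:
  c_1 = (0.790000 + 2.240000)/2 = 1.515000
  f(c_1) = f(1.515000) = 0.254196
  f(a) × f(c) < 0, new interval: [0.790000, 1.515000]
Iteration 2:
  c_2 = (0.790000 + 1.515000)/2 = 1.152500
  f(c_2) = f(1.152500) = -0.162158
  f(a) × f(c) ≥ 0, new interval: [1.152500, 1.515000]
Iteration 3:
  c_3 = (1.152500 + 1.515000)/2 = 1.333750
  f(c_3) = f(1.333750) = 0.016360
  f(a) × f(c) < 0, new interval: [1.152500, 1.333750]

After 3 iteration(s), the approximation is c_3 = 1.333750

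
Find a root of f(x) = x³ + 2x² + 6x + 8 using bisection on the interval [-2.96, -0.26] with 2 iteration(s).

f(x) = x³ + 2x² + 6x + 8
Initial interval: [-2.96, -0.26]

Iteration 1:
  c_1 = (-2.960000 + (-0.260000))/2 = -1.610000
  f(c_1) = f(-1.610000) = -0.649081
  f(a) × f(c) ≥ 0, new interval: [-1.610000, -0.260000]
Iteration 2:
  c_2 = (-1.610000 + (-0.260000))/2 = -0.935000
  f(c_2) = f(-0.935000) = 3.321050
  f(a) × f(c) < 0, new interval: [-1.610000, -0.935000]

After 2 iteration(s), the approximation is c_2 = -0.935000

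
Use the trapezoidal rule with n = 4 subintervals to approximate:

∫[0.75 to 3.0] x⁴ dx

f(x) = x⁴
a = 0.75, b = 3.0, n = 4
h = (b - a)/n = 0.562500

Trapezoidal rule: (h/2)[f(x₀) + 2f(x₁) + 2f(x₂) + ... + f(xₙ)]

x_0 = 0.7500, f(x_0) = 0.316406, coefficient = 1
x_1 = 1.3125, f(x_1) = 2.967545, coefficient = 2
x_2 = 1.8750, f(x_2) = 12.359619, coefficient = 2
x_3 = 2.4375, f(x_3) = 35.300308, coefficient = 2
x_4 = 3.0000, f(x_4) = 81.000000, coefficient = 1

I ≈ (0.562500/2) × 182.571350 = 51.348192
Exact value: 48.552539
Error: 2.795653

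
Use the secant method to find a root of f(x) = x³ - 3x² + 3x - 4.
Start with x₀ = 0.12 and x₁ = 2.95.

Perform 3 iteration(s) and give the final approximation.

f(x) = x³ - 3x² + 3x - 4
x₀ = 0.12, x₁ = 2.95

Secant formula: x_{n+1} = x_n - f(x_n)(x_n - x_{n-1})/(f(x_n) - f(x_{n-1}))

Iteration 1:
  f(0.120000) = -3.681472
  f(2.950000) = 4.414875
  x_2 = 2.950000 - 4.414875×(2.950000 - 0.120000)/(4.414875 - (-3.681472))
       = 1.406823
Iteration 2:
  f(2.950000) = 4.414875
  f(1.406823) = -2.932669
  x_3 = 1.406823 - (-2.932669)×(1.406823 - 2.950000)/(-2.932669 - 4.414875)
       = 2.022760
Iteration 3:
  f(1.406823) = -2.932669
  f(2.022760) = -1.930153
  x_4 = 2.022760 - (-1.930153)×(2.022760 - 1.406823)/(-1.930153 - (-2.932669))
       = 3.208630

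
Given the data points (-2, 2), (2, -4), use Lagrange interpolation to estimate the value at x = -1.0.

Lagrange interpolation formula:
P(x) = Σ yᵢ × Lᵢ(x)
where Lᵢ(x) = Π_{j≠i} (x - xⱼ)/(xᵢ - xⱼ)

L_0(-1.0) = (-1.0 - 2)/(-2 - 2) = 0.750000
L_1(-1.0) = (-1.0 - (-2))/(2 - (-2)) = 0.250000

P(-1.0) = 2×L_0(-1.0) + (-4)×L_1(-1.0)
P(-1.0) = 0.500000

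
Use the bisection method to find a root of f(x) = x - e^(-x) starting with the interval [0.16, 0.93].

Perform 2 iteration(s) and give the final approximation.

f(x) = x - e^(-x)
Initial interval: [0.16, 0.93]

Iteration 1:
  c_1 = (0.160000 + 0.930000)/2 = 0.545000
  f(c_1) = f(0.545000) = -0.034842
  f(a) × f(c) ≥ 0, new interval: [0.545000, 0.930000]
Iteration 2:
  c_2 = (0.545000 + 0.930000)/2 = 0.737500
  f(c_2) = f(0.737500) = 0.259192
  f(a) × f(c) < 0, new interval: [0.545000, 0.737500]

After 2 iteration(s), the approximation is c_2 = 0.737500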